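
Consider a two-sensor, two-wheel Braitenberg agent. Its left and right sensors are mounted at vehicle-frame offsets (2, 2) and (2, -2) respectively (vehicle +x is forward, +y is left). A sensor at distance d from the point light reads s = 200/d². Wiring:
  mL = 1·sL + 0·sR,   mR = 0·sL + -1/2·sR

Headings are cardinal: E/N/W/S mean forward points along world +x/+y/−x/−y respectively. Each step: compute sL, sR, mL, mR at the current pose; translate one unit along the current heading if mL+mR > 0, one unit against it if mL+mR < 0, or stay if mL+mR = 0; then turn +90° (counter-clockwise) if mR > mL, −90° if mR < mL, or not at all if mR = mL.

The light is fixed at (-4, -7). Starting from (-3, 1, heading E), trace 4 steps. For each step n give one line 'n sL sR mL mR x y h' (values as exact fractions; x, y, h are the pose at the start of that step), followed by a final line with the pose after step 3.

n=0: pose=(-3,1,E); sL=200/109, sR=40/9; mL=200/109, mR=-20/9; mL+mR=-380/981 → advance -1; mR−mL=-3980/981 → turn -1·90°
n=1: pose=(-4,1,S); sL=5, sR=5; mL=5, mR=-5/2; mL+mR=5/2 → advance +1; mR−mL=-15/2 → turn -1·90°
n=2: pose=(-4,0,W); sL=200/29, sR=40/17; mL=200/29, mR=-20/17; mL+mR=2820/493 → advance +1; mR−mL=-3980/493 → turn -1·90°
n=3: pose=(-5,0,N); sL=20/9, sR=100/41; mL=20/9, mR=-50/41; mL+mR=370/369 → advance +1; mR−mL=-1270/369 → turn -1·90°

0 200/109 40/9 200/109 -20/9 -3 1 E
1 5 5 5 -5/2 -4 1 S
2 200/29 40/17 200/29 -20/17 -4 0 W
3 20/9 100/41 20/9 -50/41 -5 0 N
final -5 1 E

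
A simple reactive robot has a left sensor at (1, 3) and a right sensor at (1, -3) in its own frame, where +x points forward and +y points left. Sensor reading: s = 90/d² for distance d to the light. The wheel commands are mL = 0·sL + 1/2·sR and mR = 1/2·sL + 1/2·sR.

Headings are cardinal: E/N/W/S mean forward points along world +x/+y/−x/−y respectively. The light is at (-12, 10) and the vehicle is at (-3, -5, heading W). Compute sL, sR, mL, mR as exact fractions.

45/194 45/104 45/208 6705/20176

left sensor world pos  = (-4, -8); dL² = 388
right sensor world pos = (-4, -2); dR² = 208
sL = 90/388 = 45/194
sR = 90/208 = 45/104
mL = 0·sL + 1/2·sR = 45/208
mR = 1/2·sL + 1/2·sR = 6705/20176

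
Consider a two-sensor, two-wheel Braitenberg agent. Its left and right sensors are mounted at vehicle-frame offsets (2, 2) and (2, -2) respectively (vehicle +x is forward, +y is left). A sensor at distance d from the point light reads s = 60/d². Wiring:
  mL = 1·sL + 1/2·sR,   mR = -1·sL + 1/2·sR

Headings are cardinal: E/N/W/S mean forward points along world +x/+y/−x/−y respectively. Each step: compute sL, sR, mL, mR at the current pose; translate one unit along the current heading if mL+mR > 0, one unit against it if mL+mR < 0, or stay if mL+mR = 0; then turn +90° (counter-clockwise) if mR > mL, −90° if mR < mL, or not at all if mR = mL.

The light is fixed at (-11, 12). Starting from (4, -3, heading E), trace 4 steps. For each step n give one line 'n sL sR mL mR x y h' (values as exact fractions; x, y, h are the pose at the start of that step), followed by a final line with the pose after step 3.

n=0: pose=(4,-3,E); sL=30/229, sR=30/289; mL=12105/66181, mR=-5235/66181; mL+mR=30/289 → advance +1; mR−mL=-60/229 → turn -1·90°
n=1: pose=(5,-3,S); sL=60/613, sR=12/97; mL=9498/59461, mR=-2142/59461; mL+mR=12/97 → advance +1; mR−mL=-120/613 → turn -1·90°
n=2: pose=(5,-4,W); sL=3/26, sR=15/98; mL=489/2548, mR=-99/2548; mL+mR=15/98 → advance +1; mR−mL=-3/13 → turn -1·90°
n=3: pose=(4,-4,N); sL=12/73, sR=12/97; mL=1602/7081, mR=-726/7081; mL+mR=12/97 → advance +1; mR−mL=-24/73 → turn -1·90°

0 30/229 30/289 12105/66181 -5235/66181 4 -3 E
1 60/613 12/97 9498/59461 -2142/59461 5 -3 S
2 3/26 15/98 489/2548 -99/2548 5 -4 W
3 12/73 12/97 1602/7081 -726/7081 4 -4 N
final 4 -3 E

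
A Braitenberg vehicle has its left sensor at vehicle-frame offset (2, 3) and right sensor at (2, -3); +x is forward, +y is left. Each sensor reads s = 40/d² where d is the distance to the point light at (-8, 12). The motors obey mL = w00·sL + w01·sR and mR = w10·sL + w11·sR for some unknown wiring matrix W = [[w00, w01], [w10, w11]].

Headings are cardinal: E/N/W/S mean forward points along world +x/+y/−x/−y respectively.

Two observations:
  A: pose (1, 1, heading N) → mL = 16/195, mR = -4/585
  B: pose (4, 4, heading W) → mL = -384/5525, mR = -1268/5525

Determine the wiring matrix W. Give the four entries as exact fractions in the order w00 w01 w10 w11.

1/2 -1/2 1/2 -1

obs A: pose=(1,1,N) → sL=40/117, sR=8/45, mL=16/195, mR=-4/585
obs B: pose=(4,4,W) → sL=40/221, sR=8/25, mL=-384/5525, mR=-1268/5525
sensor matrix S = [[40/117, 8/45], [40/221, 8/25]]; det S = 256/3315
solve [mL_A; mL_B] = S·[w00; w01] and [mR_A; mR_B] = S·[w10; w11]:
  w00 = 1/2, w01 = -1/2, w10 = 1/2, w11 = -1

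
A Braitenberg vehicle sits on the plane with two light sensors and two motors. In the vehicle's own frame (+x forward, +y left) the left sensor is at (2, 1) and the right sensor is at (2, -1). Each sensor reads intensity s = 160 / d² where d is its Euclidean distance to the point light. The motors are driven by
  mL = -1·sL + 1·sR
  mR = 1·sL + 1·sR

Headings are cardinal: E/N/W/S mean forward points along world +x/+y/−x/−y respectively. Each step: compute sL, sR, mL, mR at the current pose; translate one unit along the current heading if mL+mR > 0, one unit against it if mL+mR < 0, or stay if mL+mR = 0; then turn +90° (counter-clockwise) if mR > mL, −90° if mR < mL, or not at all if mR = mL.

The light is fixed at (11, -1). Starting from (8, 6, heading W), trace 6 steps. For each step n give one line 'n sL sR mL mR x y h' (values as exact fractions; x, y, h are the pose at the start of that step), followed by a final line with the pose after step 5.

n=0: pose=(8,6,W); sL=160/61, sR=160/89; mL=-4480/5429, mR=24000/5429; mL+mR=320/89 → advance +1; mR−mL=320/61 → turn +1·90°
n=1: pose=(7,6,S); sL=80/17, sR=16/5; mL=-128/85, mR=672/85; mL+mR=32/5 → advance +1; mR−mL=160/17 → turn +1·90°
n=2: pose=(7,5,E); sL=160/53, sR=160/29; mL=3840/1537, mR=13120/1537; mL+mR=320/29 → advance +1; mR−mL=320/53 → turn +1·90°
n=3: pose=(8,5,N); sL=2, sR=40/17; mL=6/17, mR=74/17; mL+mR=80/17 → advance +1; mR−mL=4 → turn +1·90°
n=4: pose=(8,6,W); sL=160/61, sR=160/89; mL=-4480/5429, mR=24000/5429; mL+mR=320/89 → advance +1; mR−mL=320/61 → turn +1·90°
n=5: pose=(7,6,S); sL=80/17, sR=16/5; mL=-128/85, mR=672/85; mL+mR=32/5 → advance +1; mR−mL=160/17 → turn +1·90°

0 160/61 160/89 -4480/5429 24000/5429 8 6 W
1 80/17 16/5 -128/85 672/85 7 6 S
2 160/53 160/29 3840/1537 13120/1537 7 5 E
3 2 40/17 6/17 74/17 8 5 N
4 160/61 160/89 -4480/5429 24000/5429 8 6 W
5 80/17 16/5 -128/85 672/85 7 6 S
final 7 5 E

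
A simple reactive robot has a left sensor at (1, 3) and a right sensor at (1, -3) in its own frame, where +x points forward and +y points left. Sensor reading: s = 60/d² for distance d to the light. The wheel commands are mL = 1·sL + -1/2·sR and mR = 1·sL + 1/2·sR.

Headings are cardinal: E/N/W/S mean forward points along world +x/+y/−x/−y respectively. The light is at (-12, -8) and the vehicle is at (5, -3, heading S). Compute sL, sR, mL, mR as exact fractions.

15/104 15/53 15/5512 1575/5512

left sensor world pos  = (8, -4); dL² = 416
right sensor world pos = (2, -4); dR² = 212
sL = 60/416 = 15/104
sR = 60/212 = 15/53
mL = 1·sL + -1/2·sR = 15/5512
mR = 1·sL + 1/2·sR = 1575/5512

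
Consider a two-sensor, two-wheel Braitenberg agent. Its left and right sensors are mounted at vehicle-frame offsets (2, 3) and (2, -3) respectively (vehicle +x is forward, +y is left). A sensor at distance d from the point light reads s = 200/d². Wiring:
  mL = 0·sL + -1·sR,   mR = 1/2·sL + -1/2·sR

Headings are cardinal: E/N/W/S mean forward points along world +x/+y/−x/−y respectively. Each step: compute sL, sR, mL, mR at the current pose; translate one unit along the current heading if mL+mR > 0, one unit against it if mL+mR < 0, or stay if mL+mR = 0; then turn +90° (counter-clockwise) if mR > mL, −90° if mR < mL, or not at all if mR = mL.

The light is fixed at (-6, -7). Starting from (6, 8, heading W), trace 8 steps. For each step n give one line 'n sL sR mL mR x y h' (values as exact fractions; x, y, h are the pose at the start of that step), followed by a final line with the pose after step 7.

n=0: pose=(6,8,W); sL=50/61, sR=25/53; mL=-25/53, mR=1125/6466; mL+mR=-1925/6466 → advance -1; mR−mL=4175/6466 → turn +1·90°
n=1: pose=(7,8,S); sL=8/17, sR=200/269; mL=-200/269, mR=-624/4573; mL+mR=-4024/4573 → advance -1; mR−mL=2776/4573 → turn +1·90°
n=2: pose=(7,9,E); sL=100/293, sR=100/197; mL=-100/197, mR=-4800/57721; mL+mR=-34100/57721 → advance -1; mR−mL=24500/57721 → turn +1·90°
n=3: pose=(6,9,N); sL=40/81, sR=200/549; mL=-200/549, mR=320/4941; mL+mR=-1480/4941 → advance -1; mR−mL=2120/4941 → turn +1·90°
n=4: pose=(6,8,W); sL=50/61, sR=25/53; mL=-25/53, mR=1125/6466; mL+mR=-1925/6466 → advance -1; mR−mL=4175/6466 → turn +1·90°
n=5: pose=(7,8,S); sL=8/17, sR=200/269; mL=-200/269, mR=-624/4573; mL+mR=-4024/4573 → advance -1; mR−mL=2776/4573 → turn +1·90°
n=6: pose=(7,9,E); sL=100/293, sR=100/197; mL=-100/197, mR=-4800/57721; mL+mR=-34100/57721 → advance -1; mR−mL=24500/57721 → turn +1·90°
n=7: pose=(6,9,N); sL=40/81, sR=200/549; mL=-200/549, mR=320/4941; mL+mR=-1480/4941 → advance -1; mR−mL=2120/4941 → turn +1·90°

0 50/61 25/53 -25/53 1125/6466 6 8 W
1 8/17 200/269 -200/269 -624/4573 7 8 S
2 100/293 100/197 -100/197 -4800/57721 7 9 E
3 40/81 200/549 -200/549 320/4941 6 9 N
4 50/61 25/53 -25/53 1125/6466 6 8 W
5 8/17 200/269 -200/269 -624/4573 7 8 S
6 100/293 100/197 -100/197 -4800/57721 7 9 E
7 40/81 200/549 -200/549 320/4941 6 9 N
final 6 8 W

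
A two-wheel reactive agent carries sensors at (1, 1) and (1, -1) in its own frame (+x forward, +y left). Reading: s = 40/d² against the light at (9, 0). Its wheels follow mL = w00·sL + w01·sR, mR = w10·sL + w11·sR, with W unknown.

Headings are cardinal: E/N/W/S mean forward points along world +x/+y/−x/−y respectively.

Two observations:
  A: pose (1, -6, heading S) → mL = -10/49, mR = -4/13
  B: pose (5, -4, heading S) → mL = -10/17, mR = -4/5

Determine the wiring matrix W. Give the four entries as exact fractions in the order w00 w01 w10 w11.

-1/2 0 0 -1

obs A: pose=(1,-6,S) → sL=20/49, sR=4/13, mL=-10/49, mR=-4/13
obs B: pose=(5,-4,S) → sL=20/17, sR=4/5, mL=-10/17, mR=-4/5
sensor matrix S = [[20/49, 4/13], [20/17, 4/5]]; det S = -384/10829
solve [mL_A; mL_B] = S·[w00; w01] and [mR_A; mR_B] = S·[w10; w11]:
  w00 = -1/2, w01 = 0, w10 = 0, w11 = -1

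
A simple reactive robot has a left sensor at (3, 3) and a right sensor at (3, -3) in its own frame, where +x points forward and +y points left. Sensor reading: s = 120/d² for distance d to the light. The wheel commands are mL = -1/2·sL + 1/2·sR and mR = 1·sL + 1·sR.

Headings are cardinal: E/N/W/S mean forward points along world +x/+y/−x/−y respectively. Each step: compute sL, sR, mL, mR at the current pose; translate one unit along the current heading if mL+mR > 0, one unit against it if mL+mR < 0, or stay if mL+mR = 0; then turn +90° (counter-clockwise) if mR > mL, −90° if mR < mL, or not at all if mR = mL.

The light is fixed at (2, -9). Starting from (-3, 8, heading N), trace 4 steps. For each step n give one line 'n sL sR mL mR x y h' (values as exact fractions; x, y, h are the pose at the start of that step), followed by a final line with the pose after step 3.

0 15/58 30/101 225/11716 3255/5858 -3 8 N
1 120/289 24/101 -2592/29189 19056/29189 -3 9 W
2 20/39 20/51 -40/663 200/221 -4 9 S
3 120/409 24/41 2448/16769 14736/16769 -4 8 E
final -3 8 N

n=0: pose=(-3,8,N); sL=15/58, sR=30/101; mL=225/11716, mR=3255/5858; mL+mR=6735/11716 → advance +1; mR−mL=6285/11716 → turn +1·90°
n=1: pose=(-3,9,W); sL=120/289, sR=24/101; mL=-2592/29189, mR=19056/29189; mL+mR=16464/29189 → advance +1; mR−mL=21648/29189 → turn +1·90°
n=2: pose=(-4,9,S); sL=20/39, sR=20/51; mL=-40/663, mR=200/221; mL+mR=560/663 → advance +1; mR−mL=640/663 → turn +1·90°
n=3: pose=(-4,8,E); sL=120/409, sR=24/41; mL=2448/16769, mR=14736/16769; mL+mR=17184/16769 → advance +1; mR−mL=12288/16769 → turn +1·90°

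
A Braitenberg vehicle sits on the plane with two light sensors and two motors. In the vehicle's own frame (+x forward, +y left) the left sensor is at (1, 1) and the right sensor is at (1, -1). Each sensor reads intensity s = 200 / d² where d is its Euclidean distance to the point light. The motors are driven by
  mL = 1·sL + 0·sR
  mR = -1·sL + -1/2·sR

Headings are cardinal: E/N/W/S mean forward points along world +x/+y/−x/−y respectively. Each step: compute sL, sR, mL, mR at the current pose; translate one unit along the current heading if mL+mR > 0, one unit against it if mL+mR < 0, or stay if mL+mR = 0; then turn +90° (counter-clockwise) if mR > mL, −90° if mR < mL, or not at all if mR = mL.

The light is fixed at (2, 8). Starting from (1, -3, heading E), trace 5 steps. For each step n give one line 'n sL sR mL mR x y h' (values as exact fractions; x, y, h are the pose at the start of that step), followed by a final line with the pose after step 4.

0 2 25/18 2 -97/36 1 -3 E
1 40/29 200/153 40/29 -9020/4437 0 -3 S
2 20/13 20/9 20/13 -310/117 0 -2 W
3 40/17 200/81 40/17 -4940/1377 1 -2 N
4 2 25/18 2 -97/36 1 -3 E
final 0 -3 S

n=0: pose=(1,-3,E); sL=2, sR=25/18; mL=2, mR=-97/36; mL+mR=-25/36 → advance -1; mR−mL=-169/36 → turn -1·90°
n=1: pose=(0,-3,S); sL=40/29, sR=200/153; mL=40/29, mR=-9020/4437; mL+mR=-100/153 → advance -1; mR−mL=-15140/4437 → turn -1·90°
n=2: pose=(0,-2,W); sL=20/13, sR=20/9; mL=20/13, mR=-310/117; mL+mR=-10/9 → advance -1; mR−mL=-490/117 → turn -1·90°
n=3: pose=(1,-2,N); sL=40/17, sR=200/81; mL=40/17, mR=-4940/1377; mL+mR=-100/81 → advance -1; mR−mL=-8180/1377 → turn -1·90°
n=4: pose=(1,-3,E); sL=2, sR=25/18; mL=2, mR=-97/36; mL+mR=-25/36 → advance -1; mR−mL=-169/36 → turn -1·90°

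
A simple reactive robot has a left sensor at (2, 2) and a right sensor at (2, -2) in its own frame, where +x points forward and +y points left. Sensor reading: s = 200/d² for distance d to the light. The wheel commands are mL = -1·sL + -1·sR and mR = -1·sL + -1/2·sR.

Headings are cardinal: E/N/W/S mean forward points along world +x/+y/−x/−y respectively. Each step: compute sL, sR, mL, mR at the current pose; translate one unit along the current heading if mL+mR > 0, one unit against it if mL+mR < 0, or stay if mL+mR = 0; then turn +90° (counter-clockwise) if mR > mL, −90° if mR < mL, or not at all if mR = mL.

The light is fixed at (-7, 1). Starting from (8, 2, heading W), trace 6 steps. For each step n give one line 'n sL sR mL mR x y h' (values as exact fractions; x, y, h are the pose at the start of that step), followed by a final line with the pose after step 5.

0 20/17 100/89 -3480/1513 -2630/1513 8 2 W
1 8/13 200/197 -4176/2561 -2876/2561 9 2 S
2 10/17 50/81 -1660/1377 -1235/1377 9 3 E
3 40/37 40/61 -3920/2257 -3180/2257 8 3 N
4 20/17 100/89 -3480/1513 -2630/1513 8 2 W
5 8/13 200/197 -4176/2561 -2876/2561 9 2 S
final 9 3 E

n=0: pose=(8,2,W); sL=20/17, sR=100/89; mL=-3480/1513, mR=-2630/1513; mL+mR=-6110/1513 → advance -1; mR−mL=50/89 → turn +1·90°
n=1: pose=(9,2,S); sL=8/13, sR=200/197; mL=-4176/2561, mR=-2876/2561; mL+mR=-7052/2561 → advance -1; mR−mL=100/197 → turn +1·90°
n=2: pose=(9,3,E); sL=10/17, sR=50/81; mL=-1660/1377, mR=-1235/1377; mL+mR=-965/459 → advance -1; mR−mL=25/81 → turn +1·90°
n=3: pose=(8,3,N); sL=40/37, sR=40/61; mL=-3920/2257, mR=-3180/2257; mL+mR=-7100/2257 → advance -1; mR−mL=20/61 → turn +1·90°
n=4: pose=(8,2,W); sL=20/17, sR=100/89; mL=-3480/1513, mR=-2630/1513; mL+mR=-6110/1513 → advance -1; mR−mL=50/89 → turn +1·90°
n=5: pose=(9,2,S); sL=8/13, sR=200/197; mL=-4176/2561, mR=-2876/2561; mL+mR=-7052/2561 → advance -1; mR−mL=100/197 → turn +1·90°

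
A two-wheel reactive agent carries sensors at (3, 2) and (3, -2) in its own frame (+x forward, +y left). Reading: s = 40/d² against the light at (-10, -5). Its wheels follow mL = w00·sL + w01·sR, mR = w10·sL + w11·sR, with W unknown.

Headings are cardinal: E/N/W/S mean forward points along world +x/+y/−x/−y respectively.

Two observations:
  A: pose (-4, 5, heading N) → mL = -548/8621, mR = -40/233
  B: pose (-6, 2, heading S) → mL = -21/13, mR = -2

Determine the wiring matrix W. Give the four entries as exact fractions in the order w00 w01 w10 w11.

obs A: pose=(-4,5,N) → sL=8/37, sR=40/233, mL=-548/8621, mR=-40/233
obs B: pose=(-6,2,S) → sL=10/13, sR=2, mL=-21/13, mR=-2
sensor matrix S = [[8/37, 40/233], [10/13, 2]]; det S = 33664/112073
solve [mL_A; mL_B] = S·[w00; w01] and [mR_A; mR_B] = S·[w10; w11]:
  w00 = 1/2, w01 = -1, w10 = 0, w11 = -1

1/2 -1 0 -1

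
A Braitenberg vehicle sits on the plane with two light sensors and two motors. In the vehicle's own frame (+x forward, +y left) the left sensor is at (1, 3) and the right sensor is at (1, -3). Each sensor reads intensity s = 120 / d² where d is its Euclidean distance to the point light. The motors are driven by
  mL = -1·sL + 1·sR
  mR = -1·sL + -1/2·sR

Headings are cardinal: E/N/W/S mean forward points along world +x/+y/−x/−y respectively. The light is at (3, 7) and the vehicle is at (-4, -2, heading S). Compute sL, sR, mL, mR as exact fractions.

left sensor world pos  = (-1, -3); dL² = 116
right sensor world pos = (-7, -3); dR² = 200
sL = 120/116 = 30/29
sR = 120/200 = 3/5
mL = -1·sL + 1·sR = -63/145
mR = -1·sL + -1/2·sR = -387/290

30/29 3/5 -63/145 -387/290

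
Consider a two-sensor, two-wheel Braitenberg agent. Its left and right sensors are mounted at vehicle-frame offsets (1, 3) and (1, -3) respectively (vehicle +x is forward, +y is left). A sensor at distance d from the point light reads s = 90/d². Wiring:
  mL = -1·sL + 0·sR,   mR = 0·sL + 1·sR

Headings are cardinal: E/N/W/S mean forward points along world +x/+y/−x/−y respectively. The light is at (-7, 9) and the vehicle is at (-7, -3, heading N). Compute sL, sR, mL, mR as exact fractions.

left sensor world pos  = (-10, -2); dL² = 130
right sensor world pos = (-4, -2); dR² = 130
sL = 90/130 = 9/13
sR = 90/130 = 9/13
mL = -1·sL + 0·sR = -9/13
mR = 0·sL + 1·sR = 9/13

9/13 9/13 -9/13 9/13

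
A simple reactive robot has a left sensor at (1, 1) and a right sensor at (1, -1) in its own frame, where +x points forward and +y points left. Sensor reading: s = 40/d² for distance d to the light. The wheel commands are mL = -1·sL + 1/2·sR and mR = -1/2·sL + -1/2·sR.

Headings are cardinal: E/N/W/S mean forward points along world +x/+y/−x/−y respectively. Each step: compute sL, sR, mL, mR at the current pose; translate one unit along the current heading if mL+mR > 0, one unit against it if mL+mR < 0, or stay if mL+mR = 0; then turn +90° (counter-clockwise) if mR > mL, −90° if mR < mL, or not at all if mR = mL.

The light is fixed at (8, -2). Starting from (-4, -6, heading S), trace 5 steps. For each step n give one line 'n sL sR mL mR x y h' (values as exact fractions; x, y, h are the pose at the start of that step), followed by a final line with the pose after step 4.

0 20/73 20/97 -1210/7081 -1700/7081 -4 -6 S
1 8/37 40/173 -644/6401 -1432/6401 -4 -5 W
2 10/37 5/13 -75/962 -315/962 -3 -5 N
3 40/109 8/25 -564/2725 -936/2725 -3 -6 E
4 20/73 20/97 -1210/7081 -1700/7081 -4 -6 S
final -4 -5 W

n=0: pose=(-4,-6,S); sL=20/73, sR=20/97; mL=-1210/7081, mR=-1700/7081; mL+mR=-30/73 → advance -1; mR−mL=-490/7081 → turn -1·90°
n=1: pose=(-4,-5,W); sL=8/37, sR=40/173; mL=-644/6401, mR=-1432/6401; mL+mR=-12/37 → advance -1; mR−mL=-788/6401 → turn -1·90°
n=2: pose=(-3,-5,N); sL=10/37, sR=5/13; mL=-75/962, mR=-315/962; mL+mR=-15/37 → advance -1; mR−mL=-120/481 → turn -1·90°
n=3: pose=(-3,-6,E); sL=40/109, sR=8/25; mL=-564/2725, mR=-936/2725; mL+mR=-60/109 → advance -1; mR−mL=-372/2725 → turn -1·90°
n=4: pose=(-4,-6,S); sL=20/73, sR=20/97; mL=-1210/7081, mR=-1700/7081; mL+mR=-30/73 → advance -1; mR−mL=-490/7081 → turn -1·90°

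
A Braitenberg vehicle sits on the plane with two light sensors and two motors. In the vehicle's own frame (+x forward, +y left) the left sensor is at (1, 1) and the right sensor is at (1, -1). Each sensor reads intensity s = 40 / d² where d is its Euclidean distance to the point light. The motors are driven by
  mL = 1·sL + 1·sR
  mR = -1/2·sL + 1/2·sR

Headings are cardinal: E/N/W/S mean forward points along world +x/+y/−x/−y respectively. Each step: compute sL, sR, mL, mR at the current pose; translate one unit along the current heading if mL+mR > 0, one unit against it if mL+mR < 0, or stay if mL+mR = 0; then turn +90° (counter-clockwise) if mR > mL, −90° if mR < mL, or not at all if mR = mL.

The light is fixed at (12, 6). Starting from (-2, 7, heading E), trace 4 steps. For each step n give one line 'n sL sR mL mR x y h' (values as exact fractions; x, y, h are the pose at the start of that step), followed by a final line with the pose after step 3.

n=0: pose=(-2,7,E); sL=40/173, sR=40/169; mL=13680/29237, mR=80/29237; mL+mR=13760/29237 → advance +1; mR−mL=-13600/29237 → turn -1·90°
n=1: pose=(-1,7,S); sL=5/18, sR=10/49; mL=425/882, mR=-65/1764; mL+mR=785/1764 → advance +1; mR−mL=-305/588 → turn -1·90°
n=2: pose=(-1,6,W); sL=40/197, sR=40/197; mL=80/197, mR=0; mL+mR=80/197 → advance +1; mR−mL=-80/197 → turn -1·90°
n=3: pose=(-2,6,N); sL=20/113, sR=4/17; mL=792/1921, mR=56/1921; mL+mR=848/1921 → advance +1; mR−mL=-736/1921 → turn -1·90°

0 40/173 40/169 13680/29237 80/29237 -2 7 E
1 5/18 10/49 425/882 -65/1764 -1 7 S
2 40/197 40/197 80/197 0 -1 6 W
3 20/113 4/17 792/1921 56/1921 -2 6 N
final -2 7 E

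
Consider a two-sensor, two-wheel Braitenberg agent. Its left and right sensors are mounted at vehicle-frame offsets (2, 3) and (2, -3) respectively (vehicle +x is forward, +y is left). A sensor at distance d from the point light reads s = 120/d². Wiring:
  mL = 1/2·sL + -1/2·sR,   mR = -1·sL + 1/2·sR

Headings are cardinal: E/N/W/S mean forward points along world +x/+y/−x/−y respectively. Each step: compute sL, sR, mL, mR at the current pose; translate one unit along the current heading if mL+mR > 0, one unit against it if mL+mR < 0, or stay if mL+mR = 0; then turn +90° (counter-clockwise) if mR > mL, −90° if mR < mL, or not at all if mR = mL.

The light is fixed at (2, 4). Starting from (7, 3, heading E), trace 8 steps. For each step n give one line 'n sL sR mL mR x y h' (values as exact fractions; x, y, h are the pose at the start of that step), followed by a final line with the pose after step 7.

0 120/53 24/13 144/689 -924/689 7 3 E
1 60/29 12 -144/29 114/29 6 3 S
2 8/3 8/3 0 -4/3 6 4 E
3 3 30 -27/2 12 5 4 S
4 120/41 120/29 -720/1189 -1020/1189 5 5 E
5 60/13 60 -360/13 330/13 4 5 S
6 120/41 120/17 -1440/697 420/697 4 6 E
7 6 15/4 9/8 -33/8 3 6 N
final 3 5 E

n=0: pose=(7,3,E); sL=120/53, sR=24/13; mL=144/689, mR=-924/689; mL+mR=-60/53 → advance -1; mR−mL=-1068/689 → turn -1·90°
n=1: pose=(6,3,S); sL=60/29, sR=12; mL=-144/29, mR=114/29; mL+mR=-30/29 → advance -1; mR−mL=258/29 → turn +1·90°
n=2: pose=(6,4,E); sL=8/3, sR=8/3; mL=0, mR=-4/3; mL+mR=-4/3 → advance -1; mR−mL=-4/3 → turn -1·90°
n=3: pose=(5,4,S); sL=3, sR=30; mL=-27/2, mR=12; mL+mR=-3/2 → advance -1; mR−mL=51/2 → turn +1·90°
n=4: pose=(5,5,E); sL=120/41, sR=120/29; mL=-720/1189, mR=-1020/1189; mL+mR=-60/41 → advance -1; mR−mL=-300/1189 → turn -1·90°
n=5: pose=(4,5,S); sL=60/13, sR=60; mL=-360/13, mR=330/13; mL+mR=-30/13 → advance -1; mR−mL=690/13 → turn +1·90°
n=6: pose=(4,6,E); sL=120/41, sR=120/17; mL=-1440/697, mR=420/697; mL+mR=-60/41 → advance -1; mR−mL=1860/697 → turn +1·90°
n=7: pose=(3,6,N); sL=6, sR=15/4; mL=9/8, mR=-33/8; mL+mR=-3 → advance -1; mR−mL=-21/4 → turn -1·90°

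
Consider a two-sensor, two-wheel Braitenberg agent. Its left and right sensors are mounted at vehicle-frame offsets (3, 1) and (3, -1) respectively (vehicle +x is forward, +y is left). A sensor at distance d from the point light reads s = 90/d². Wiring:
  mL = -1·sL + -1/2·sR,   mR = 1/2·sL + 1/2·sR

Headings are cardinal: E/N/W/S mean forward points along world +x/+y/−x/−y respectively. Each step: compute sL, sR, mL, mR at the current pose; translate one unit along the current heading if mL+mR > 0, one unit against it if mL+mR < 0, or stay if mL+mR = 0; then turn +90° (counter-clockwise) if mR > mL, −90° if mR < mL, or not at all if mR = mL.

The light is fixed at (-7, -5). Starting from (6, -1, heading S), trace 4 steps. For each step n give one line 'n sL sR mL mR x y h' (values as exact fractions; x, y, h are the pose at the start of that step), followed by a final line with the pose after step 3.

0 90/197 18/29 -4383/5713 3078/5713 6 -1 S
1 45/146 45/136 -9405/19856 6345/19856 6 0 E
2 18/37 90/233 -5859/8621 3762/8621 5 0 N
3 1 45/53 -151/106 49/53 5 -1 W
final 6 -1 S

n=0: pose=(6,-1,S); sL=90/197, sR=18/29; mL=-4383/5713, mR=3078/5713; mL+mR=-45/197 → advance -1; mR−mL=7461/5713 → turn +1·90°
n=1: pose=(6,0,E); sL=45/146, sR=45/136; mL=-9405/19856, mR=6345/19856; mL+mR=-45/292 → advance -1; mR−mL=7875/9928 → turn +1·90°
n=2: pose=(5,0,N); sL=18/37, sR=90/233; mL=-5859/8621, mR=3762/8621; mL+mR=-9/37 → advance -1; mR−mL=9621/8621 → turn +1·90°
n=3: pose=(5,-1,W); sL=1, sR=45/53; mL=-151/106, mR=49/53; mL+mR=-1/2 → advance -1; mR−mL=249/106 → turn +1·90°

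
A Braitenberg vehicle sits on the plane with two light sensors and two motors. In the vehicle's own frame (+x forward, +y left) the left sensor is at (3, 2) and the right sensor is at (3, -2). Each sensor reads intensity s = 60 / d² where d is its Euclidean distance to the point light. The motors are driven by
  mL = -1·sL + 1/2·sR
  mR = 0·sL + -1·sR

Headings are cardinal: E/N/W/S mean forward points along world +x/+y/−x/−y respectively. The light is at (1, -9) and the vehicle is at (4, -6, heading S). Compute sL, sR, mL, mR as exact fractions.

left sensor world pos  = (6, -9); dL² = 25
right sensor world pos = (2, -9); dR² = 1
sL = 60/25 = 12/5
sR = 60/1 = 60
mL = -1·sL + 1/2·sR = 138/5
mR = 0·sL + -1·sR = -60

12/5 60 138/5 -60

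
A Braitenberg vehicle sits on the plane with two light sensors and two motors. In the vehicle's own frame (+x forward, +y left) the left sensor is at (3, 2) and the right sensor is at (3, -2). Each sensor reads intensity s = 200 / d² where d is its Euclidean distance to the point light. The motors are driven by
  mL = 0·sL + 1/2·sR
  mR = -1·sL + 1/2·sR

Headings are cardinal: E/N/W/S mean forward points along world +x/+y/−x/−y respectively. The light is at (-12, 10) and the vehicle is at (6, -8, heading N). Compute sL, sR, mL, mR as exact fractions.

left sensor world pos  = (4, -5); dL² = 481
right sensor world pos = (8, -5); dR² = 625
sL = 200/481 = 200/481
sR = 200/625 = 8/25
mL = 0·sL + 1/2·sR = 4/25
mR = -1·sL + 1/2·sR = -3076/12025

200/481 8/25 4/25 -3076/12025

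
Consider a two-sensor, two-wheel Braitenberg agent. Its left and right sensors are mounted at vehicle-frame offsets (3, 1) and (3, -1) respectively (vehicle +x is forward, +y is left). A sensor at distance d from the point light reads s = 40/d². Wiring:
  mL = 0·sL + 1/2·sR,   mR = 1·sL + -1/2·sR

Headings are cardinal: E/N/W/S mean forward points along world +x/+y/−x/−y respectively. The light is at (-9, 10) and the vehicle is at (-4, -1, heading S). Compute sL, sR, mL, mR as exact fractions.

5/29 10/53 5/53 120/1537

left sensor world pos  = (-3, -4); dL² = 232
right sensor world pos = (-5, -4); dR² = 212
sL = 40/232 = 5/29
sR = 40/212 = 10/53
mL = 0·sL + 1/2·sR = 5/53
mR = 1·sL + -1/2·sR = 120/1537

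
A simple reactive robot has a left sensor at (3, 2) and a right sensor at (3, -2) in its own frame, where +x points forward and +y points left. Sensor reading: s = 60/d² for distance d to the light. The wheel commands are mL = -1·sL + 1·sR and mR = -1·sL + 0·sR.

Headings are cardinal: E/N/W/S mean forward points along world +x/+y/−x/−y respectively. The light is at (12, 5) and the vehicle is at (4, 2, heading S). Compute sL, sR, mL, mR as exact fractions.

left sensor world pos  = (6, -1); dL² = 72
right sensor world pos = (2, -1); dR² = 136
sL = 60/72 = 5/6
sR = 60/136 = 15/34
mL = -1·sL + 1·sR = -20/51
mR = -1·sL + 0·sR = -5/6

5/6 15/34 -20/51 -5/6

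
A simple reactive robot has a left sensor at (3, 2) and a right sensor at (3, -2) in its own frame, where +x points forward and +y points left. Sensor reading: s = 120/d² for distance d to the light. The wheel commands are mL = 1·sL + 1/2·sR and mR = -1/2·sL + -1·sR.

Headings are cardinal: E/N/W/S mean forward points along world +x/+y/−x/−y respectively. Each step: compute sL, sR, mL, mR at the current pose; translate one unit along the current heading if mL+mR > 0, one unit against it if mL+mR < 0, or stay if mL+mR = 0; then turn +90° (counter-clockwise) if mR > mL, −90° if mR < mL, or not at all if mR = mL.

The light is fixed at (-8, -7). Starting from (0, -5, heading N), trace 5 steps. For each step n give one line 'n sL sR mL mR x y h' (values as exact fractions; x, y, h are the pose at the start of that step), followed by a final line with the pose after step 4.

0 120/61 24/25 3732/1525 -2964/1525 0 -5 N
1 60/73 60/61 5850/4453 -6210/4453 0 -4 E
2 40/27 24/5 524/135 -748/135 -1 -4 S
3 6 30/13 93/13 -69/13 -1 -3 W
4 24/13 120/113 3492/1469 -2916/1469 -2 -3 N
final -2 -2 E

n=0: pose=(0,-5,N); sL=120/61, sR=24/25; mL=3732/1525, mR=-2964/1525; mL+mR=768/1525 → advance +1; mR−mL=-6696/1525 → turn -1·90°
n=1: pose=(0,-4,E); sL=60/73, sR=60/61; mL=5850/4453, mR=-6210/4453; mL+mR=-360/4453 → advance -1; mR−mL=-12060/4453 → turn -1·90°
n=2: pose=(-1,-4,S); sL=40/27, sR=24/5; mL=524/135, mR=-748/135; mL+mR=-224/135 → advance -1; mR−mL=-424/45 → turn -1·90°
n=3: pose=(-1,-3,W); sL=6, sR=30/13; mL=93/13, mR=-69/13; mL+mR=24/13 → advance +1; mR−mL=-162/13 → turn -1·90°
n=4: pose=(-2,-3,N); sL=24/13, sR=120/113; mL=3492/1469, mR=-2916/1469; mL+mR=576/1469 → advance +1; mR−mL=-6408/1469 → turn -1·90°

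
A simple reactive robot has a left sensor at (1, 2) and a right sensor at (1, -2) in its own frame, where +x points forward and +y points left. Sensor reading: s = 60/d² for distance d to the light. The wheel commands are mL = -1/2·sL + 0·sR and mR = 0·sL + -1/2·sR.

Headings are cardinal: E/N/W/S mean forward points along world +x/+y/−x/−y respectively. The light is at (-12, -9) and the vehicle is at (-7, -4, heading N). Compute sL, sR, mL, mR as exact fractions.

4/3 12/17 -2/3 -6/17

left sensor world pos  = (-9, -3); dL² = 45
right sensor world pos = (-5, -3); dR² = 85
sL = 60/45 = 4/3
sR = 60/85 = 12/17
mL = -1/2·sL + 0·sR = -2/3
mR = 0·sL + -1/2·sR = -6/17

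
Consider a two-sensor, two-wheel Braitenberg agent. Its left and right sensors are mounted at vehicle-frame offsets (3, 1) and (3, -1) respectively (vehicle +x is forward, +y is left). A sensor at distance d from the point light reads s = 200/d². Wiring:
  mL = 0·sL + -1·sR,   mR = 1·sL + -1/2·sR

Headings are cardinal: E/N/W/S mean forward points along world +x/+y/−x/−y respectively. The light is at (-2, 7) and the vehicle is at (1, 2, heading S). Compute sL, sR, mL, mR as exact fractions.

5/2 50/17 -50/17 35/34

left sensor world pos  = (2, -1); dL² = 80
right sensor world pos = (0, -1); dR² = 68
sL = 200/80 = 5/2
sR = 200/68 = 50/17
mL = 0·sL + -1·sR = -50/17
mR = 1·sL + -1/2·sR = 35/34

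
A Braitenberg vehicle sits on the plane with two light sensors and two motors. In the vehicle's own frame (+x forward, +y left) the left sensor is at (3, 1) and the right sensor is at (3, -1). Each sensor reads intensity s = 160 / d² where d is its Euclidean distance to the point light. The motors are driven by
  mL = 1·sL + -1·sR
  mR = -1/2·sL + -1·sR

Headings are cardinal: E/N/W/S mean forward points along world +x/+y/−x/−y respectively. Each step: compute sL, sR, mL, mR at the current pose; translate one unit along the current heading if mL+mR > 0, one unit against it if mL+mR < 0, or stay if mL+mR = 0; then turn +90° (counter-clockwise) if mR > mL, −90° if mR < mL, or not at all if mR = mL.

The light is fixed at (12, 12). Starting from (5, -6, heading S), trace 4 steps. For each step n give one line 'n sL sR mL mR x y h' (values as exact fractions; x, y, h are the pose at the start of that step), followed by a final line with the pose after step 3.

n=0: pose=(5,-6,S); sL=160/477, sR=32/101; mL=896/48177, mR=-23344/48177; mL+mR=-22448/48177 → advance -1; mR−mL=-80/159 → turn -1·90°
n=1: pose=(5,-5,W); sL=20/53, sR=40/89; mL=-340/4717, mR=-3010/4717; mL+mR=-3350/4717 → advance -1; mR−mL=-30/53 → turn -1·90°
n=2: pose=(6,-5,N); sL=32/49, sR=160/221; mL=-768/10829, mR=-11376/10829; mL+mR=-12144/10829 → advance -1; mR−mL=-48/49 → turn -1·90°
n=3: pose=(6,-6,E); sL=80/149, sR=16/37; mL=576/5513, mR=-3864/5513; mL+mR=-3288/5513 → advance -1; mR−mL=-120/149 → turn -1·90°

0 160/477 32/101 896/48177 -23344/48177 5 -6 S
1 20/53 40/89 -340/4717 -3010/4717 5 -5 W
2 32/49 160/221 -768/10829 -11376/10829 6 -5 N
3 80/149 16/37 576/5513 -3864/5513 6 -6 E
final 5 -6 S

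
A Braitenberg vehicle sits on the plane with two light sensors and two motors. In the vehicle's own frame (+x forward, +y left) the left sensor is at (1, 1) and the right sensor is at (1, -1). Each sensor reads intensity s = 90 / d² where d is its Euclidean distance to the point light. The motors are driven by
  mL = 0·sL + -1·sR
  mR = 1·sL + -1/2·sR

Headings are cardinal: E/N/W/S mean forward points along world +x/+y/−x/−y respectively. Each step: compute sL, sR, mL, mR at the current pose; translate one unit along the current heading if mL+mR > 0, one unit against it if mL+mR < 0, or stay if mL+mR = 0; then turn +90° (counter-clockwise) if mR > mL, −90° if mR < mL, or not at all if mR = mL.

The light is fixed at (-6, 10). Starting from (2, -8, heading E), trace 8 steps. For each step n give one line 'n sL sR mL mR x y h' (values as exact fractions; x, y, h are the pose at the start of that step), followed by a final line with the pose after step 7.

n=0: pose=(2,-8,E); sL=9/37, sR=45/221; mL=-45/221, mR=2313/16354; mL+mR=-1017/16354 → advance -1; mR−mL=5643/16354 → turn +1·90°
n=1: pose=(1,-8,N); sL=18/65, sR=90/353; mL=-90/353, mR=3429/22945; mL+mR=-2421/22945 → advance -1; mR−mL=9279/22945 → turn +1·90°
n=2: pose=(1,-9,W); sL=45/218, sR=1/4; mL=-1/4, mR=71/872; mL+mR=-147/872 → advance -1; mR−mL=289/872 → turn +1·90°
n=3: pose=(2,-9,S); sL=90/481, sR=90/449; mL=-90/449, mR=18765/215969; mL+mR=-24525/215969 → advance -1; mR−mL=62055/215969 → turn +1·90°
n=4: pose=(2,-8,E); sL=9/37, sR=45/221; mL=-45/221, mR=2313/16354; mL+mR=-1017/16354 → advance -1; mR−mL=5643/16354 → turn +1·90°
n=5: pose=(1,-8,N); sL=18/65, sR=90/353; mL=-90/353, mR=3429/22945; mL+mR=-2421/22945 → advance -1; mR−mL=9279/22945 → turn +1·90°
n=6: pose=(1,-9,W); sL=45/218, sR=1/4; mL=-1/4, mR=71/872; mL+mR=-147/872 → advance -1; mR−mL=289/872 → turn +1·90°
n=7: pose=(2,-9,S); sL=90/481, sR=90/449; mL=-90/449, mR=18765/215969; mL+mR=-24525/215969 → advance -1; mR−mL=62055/215969 → turn +1·90°

0 9/37 45/221 -45/221 2313/16354 2 -8 E
1 18/65 90/353 -90/353 3429/22945 1 -8 N
2 45/218 1/4 -1/4 71/872 1 -9 W
3 90/481 90/449 -90/449 18765/215969 2 -9 S
4 9/37 45/221 -45/221 2313/16354 2 -8 E
5 18/65 90/353 -90/353 3429/22945 1 -8 N
6 45/218 1/4 -1/4 71/872 1 -9 W
7 90/481 90/449 -90/449 18765/215969 2 -9 S
final 2 -8 E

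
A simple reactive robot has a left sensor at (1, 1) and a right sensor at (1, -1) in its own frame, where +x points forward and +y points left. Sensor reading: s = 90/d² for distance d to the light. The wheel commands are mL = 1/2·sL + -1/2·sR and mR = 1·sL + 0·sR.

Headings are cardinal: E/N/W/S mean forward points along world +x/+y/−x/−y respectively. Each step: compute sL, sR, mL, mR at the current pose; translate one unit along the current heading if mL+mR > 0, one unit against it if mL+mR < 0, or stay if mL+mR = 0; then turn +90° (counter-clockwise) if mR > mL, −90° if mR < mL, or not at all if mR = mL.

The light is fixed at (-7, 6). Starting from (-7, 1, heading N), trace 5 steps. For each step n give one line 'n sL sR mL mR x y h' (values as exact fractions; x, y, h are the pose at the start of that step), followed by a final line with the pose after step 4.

n=0: pose=(-7,1,N); sL=90/17, sR=90/17; mL=0, mR=90/17; mL+mR=90/17 → advance +1; mR−mL=90/17 → turn +1·90°
n=1: pose=(-7,2,W); sL=45/13, sR=9; mL=-36/13, mR=45/13; mL+mR=9/13 → advance +1; mR−mL=81/13 → turn +1·90°
n=2: pose=(-8,2,S); sL=18/5, sR=90/29; mL=36/145, mR=18/5; mL+mR=558/145 → advance +1; mR−mL=486/145 → turn +1·90°
n=3: pose=(-8,1,E); sL=45/8, sR=5/2; mL=25/16, mR=45/8; mL+mR=115/16 → advance +1; mR−mL=65/16 → turn +1·90°
n=4: pose=(-7,1,N); sL=90/17, sR=90/17; mL=0, mR=90/17; mL+mR=90/17 → advance +1; mR−mL=90/17 → turn +1·90°

0 90/17 90/17 0 90/17 -7 1 N
1 45/13 9 -36/13 45/13 -7 2 W
2 18/5 90/29 36/145 18/5 -8 2 S
3 45/8 5/2 25/16 45/8 -8 1 E
4 90/17 90/17 0 90/17 -7 1 N
final -7 2 W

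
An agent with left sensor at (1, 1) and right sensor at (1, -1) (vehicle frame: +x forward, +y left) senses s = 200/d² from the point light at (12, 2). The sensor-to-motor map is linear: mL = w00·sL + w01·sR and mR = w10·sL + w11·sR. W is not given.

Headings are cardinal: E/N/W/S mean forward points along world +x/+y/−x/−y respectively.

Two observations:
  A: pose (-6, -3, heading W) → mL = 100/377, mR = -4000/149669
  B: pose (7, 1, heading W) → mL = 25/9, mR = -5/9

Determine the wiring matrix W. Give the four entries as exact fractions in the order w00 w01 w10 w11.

0 1/2 1 -1

obs A: pose=(-6,-3,W) → sL=200/397, sR=200/377, mL=100/377, mR=-4000/149669
obs B: pose=(7,1,W) → sL=5, sR=50/9, mL=25/9, mR=-5/9
sensor matrix S = [[200/397, 200/377], [5, 50/9]]; det S = 197000/1347021
solve [mL_A; mL_B] = S·[w00; w01] and [mR_A; mR_B] = S·[w10; w11]:
  w00 = 0, w01 = 1/2, w10 = 1, w11 = -1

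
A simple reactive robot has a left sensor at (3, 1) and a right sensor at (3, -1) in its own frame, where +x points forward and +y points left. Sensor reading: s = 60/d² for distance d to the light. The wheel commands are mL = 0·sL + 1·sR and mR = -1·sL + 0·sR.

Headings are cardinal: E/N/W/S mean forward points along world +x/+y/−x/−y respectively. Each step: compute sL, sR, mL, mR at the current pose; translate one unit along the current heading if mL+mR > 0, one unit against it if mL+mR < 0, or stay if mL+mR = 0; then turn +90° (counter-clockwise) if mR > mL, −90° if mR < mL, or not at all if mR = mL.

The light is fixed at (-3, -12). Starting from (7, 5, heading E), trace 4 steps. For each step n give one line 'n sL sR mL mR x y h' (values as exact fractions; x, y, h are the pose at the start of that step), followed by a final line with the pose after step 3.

0 60/493 12/85 12/85 -60/493 7 5 E
1 3/17 15/74 15/74 -3/17 8 5 S
2 60/289 60/353 60/353 -60/289 8 4 W
3 30/241 6/53 6/53 -30/241 9 4 N
final 9 3 E

n=0: pose=(7,5,E); sL=60/493, sR=12/85; mL=12/85, mR=-60/493; mL+mR=48/2465 → advance +1; mR−mL=-648/2465 → turn -1·90°
n=1: pose=(8,5,S); sL=3/17, sR=15/74; mL=15/74, mR=-3/17; mL+mR=33/1258 → advance +1; mR−mL=-477/1258 → turn -1·90°
n=2: pose=(8,4,W); sL=60/289, sR=60/353; mL=60/353, mR=-60/289; mL+mR=-3840/102017 → advance -1; mR−mL=-38520/102017 → turn -1·90°
n=3: pose=(9,4,N); sL=30/241, sR=6/53; mL=6/53, mR=-30/241; mL+mR=-144/12773 → advance -1; mR−mL=-3036/12773 → turn -1·90°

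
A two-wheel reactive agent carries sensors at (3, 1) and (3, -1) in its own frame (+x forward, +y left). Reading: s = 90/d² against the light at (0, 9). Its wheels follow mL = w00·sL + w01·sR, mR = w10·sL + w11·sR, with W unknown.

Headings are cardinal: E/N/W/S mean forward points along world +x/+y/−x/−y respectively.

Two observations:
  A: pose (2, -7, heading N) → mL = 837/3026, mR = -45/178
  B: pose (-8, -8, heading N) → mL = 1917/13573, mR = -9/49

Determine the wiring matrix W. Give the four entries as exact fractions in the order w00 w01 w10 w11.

1 -1/2 0 -1/2

obs A: pose=(2,-7,N) → sL=9/17, sR=45/89, mL=837/3026, mR=-45/178
obs B: pose=(-8,-8,N) → sL=90/277, sR=18/49, mL=1917/13573, mR=-9/49
sensor matrix S = [[9/17, 45/89], [90/277, 18/49]]; det S = 620136/20535949
solve [mL_A; mL_B] = S·[w00; w01] and [mR_A; mR_B] = S·[w10; w11]:
  w00 = 1, w01 = -1/2, w10 = 0, w11 = -1/2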